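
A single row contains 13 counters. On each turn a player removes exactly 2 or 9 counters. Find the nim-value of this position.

1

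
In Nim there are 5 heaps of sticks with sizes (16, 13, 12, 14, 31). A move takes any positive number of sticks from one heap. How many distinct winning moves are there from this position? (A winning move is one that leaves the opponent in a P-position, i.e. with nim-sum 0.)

Bitwise XOR of the heap sizes:
  10000  (16)
  01101  (13)
  01100  (12)
  01110  (14)
  11111  (31)
  -----
  00000  (0)
The nim-sum is already 0, so every move leaves a nonzero nim-sum — there are no winning moves.

0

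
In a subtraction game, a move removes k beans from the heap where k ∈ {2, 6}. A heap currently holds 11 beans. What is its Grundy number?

1

Build the Grundy sequence with g(k) = mex{g(k−s) : s ∈ {2, 6}, s ≤ k}:
g(0) = mex{} = 0
g(1) = mex{} = 0
g(2) = mex{0} = 1
g(3) = mex{0} = 1
g(4) = mex{1} = 0
g(5) = mex{1} = 0
g(6) = mex{0} = 1
g(7) = mex{0} = 1
g(8) = mex{1} = 0
g(9) = mex{1} = 0
g(10) = mex{0} = 1
g(11) = mex{0} = 1
So g(11) = 1.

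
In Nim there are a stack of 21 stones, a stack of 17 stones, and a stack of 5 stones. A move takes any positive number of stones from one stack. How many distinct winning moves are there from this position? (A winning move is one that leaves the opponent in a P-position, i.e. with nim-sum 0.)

Write each in binary and XOR column by column:
  10101  (21)
  10001  (17)
  00101  (5)
  -----
  00001  (1)
The overall nim-sum is X = 1. A stack of size p has a winning move iff p XOR X < p (reduce it to p XOR X).
  21: 21 XOR 1 = 20 < 21 — winning move (to 20).
  17: 17 XOR 1 = 16 < 17 — winning move (to 16).
  5: 5 XOR 1 = 4 < 5 — winning move (to 4).
That gives 3 winning moves.

3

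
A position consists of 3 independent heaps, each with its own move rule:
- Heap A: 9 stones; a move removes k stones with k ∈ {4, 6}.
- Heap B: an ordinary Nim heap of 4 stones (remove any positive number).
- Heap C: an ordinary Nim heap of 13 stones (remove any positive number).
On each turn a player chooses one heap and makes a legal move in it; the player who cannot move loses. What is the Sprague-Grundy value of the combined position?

For heap A, compute g(0), g(1), … with moves {4, 6}:
k:     0  1  2  3  4  5  6  7  8  9
g(k):  0  0  0  0  1  1  1  1  2  2
So g(9) = 2.
Heap B is a plain Nim heap of size 4, so its Grundy value is 4.
Heap C is a plain Nim heap of size 13, so its Grundy value is 13.
The value of a disjunctive sum is the nim-sum of the parts.
Combined value = 2 ⊕ 4 ⊕ 13 = 11.

11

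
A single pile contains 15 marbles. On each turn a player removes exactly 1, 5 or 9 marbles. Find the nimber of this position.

1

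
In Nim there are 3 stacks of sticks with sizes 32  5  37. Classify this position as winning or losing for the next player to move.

Nim-sum: 32 ^ 5 ^ 37 = 0.
The nim-sum is 0, so this is a P-position: the player to move is in a losing position under optimal play.

Losing position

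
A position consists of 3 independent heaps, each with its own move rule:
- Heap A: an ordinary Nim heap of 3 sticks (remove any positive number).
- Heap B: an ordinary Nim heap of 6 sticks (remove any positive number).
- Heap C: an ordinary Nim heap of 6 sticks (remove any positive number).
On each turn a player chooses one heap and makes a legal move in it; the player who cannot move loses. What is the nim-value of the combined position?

3

Heap A is a plain Nim heap of size 3, so its Grundy value is 3.
Heap B is a plain Nim heap of size 6, so its Grundy value is 6.
Heap C is a plain Nim heap of size 6, so its Grundy value is 6.
The value of a disjunctive sum is the nim-sum of the parts.
Combined value = 3 XOR 6 XOR 6 = 3.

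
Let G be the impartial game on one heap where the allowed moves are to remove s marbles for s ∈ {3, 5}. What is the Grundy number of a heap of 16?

0

Compute g(0), g(1), … for moves {3, 5}:
k:     0  1  2  3  4  5  6  7  8  9 10 11 12 13 14 15 16
g(k):  0  0  0  1  1  1  2  2  0  0  0  1  1  1  2  2  0
So g(16) = 0.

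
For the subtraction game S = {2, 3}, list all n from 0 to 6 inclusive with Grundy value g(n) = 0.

0, 1, 5, 6

Grundy values for subtraction set {2, 3}:
k:     0  1  2  3  4  5  6
g(k):  0  0  1  1  2  0  0
The P-positions (g = 0) in 0..6 are 0, 1, 5, 6.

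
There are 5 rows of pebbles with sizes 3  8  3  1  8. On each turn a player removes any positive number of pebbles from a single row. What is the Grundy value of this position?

Compute the nim-sum pairwise:
3 XOR 8 = 11
11 XOR 3 = 8
8 XOR 1 = 9
9 XOR 8 = 1

1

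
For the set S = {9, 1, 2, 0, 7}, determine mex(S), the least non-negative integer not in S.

The values 0, 1, 2 are all present; 3 is the first non-negative integer missing from the set.

3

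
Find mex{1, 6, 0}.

The values 0, 1 are all present; 2 is the first non-negative integer missing from the set.

2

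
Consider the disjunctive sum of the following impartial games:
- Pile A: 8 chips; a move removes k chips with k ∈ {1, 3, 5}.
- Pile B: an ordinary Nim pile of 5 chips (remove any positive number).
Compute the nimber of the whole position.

Build the Grundy sequence for pile A with g(k) = mex{g(k−s) : s ∈ {1, 3, 5}, s ≤ k}:
k:     0  1  2  3  4  5  6  7  8
g(k):  0  1  0  1  0  1  0  1  0
So g(8) = 0.
Pile B is a plain Nim pile of size 5, so its Grundy value is 5.
The value of a disjunctive sum is the nim-sum of the parts.
Combined value = 0 XOR 5 = 5.

5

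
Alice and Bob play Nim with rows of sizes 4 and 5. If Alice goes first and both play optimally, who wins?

Alice wins

Nim-sum: 4 ^ 5 = 1.
The nim-sum is 1 ≠ 0, so this is an N-position: the player to move can win; Alice has a winning move.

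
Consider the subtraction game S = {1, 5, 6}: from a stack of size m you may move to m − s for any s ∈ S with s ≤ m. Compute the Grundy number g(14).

Compute g(0), g(1), … for moves {1, 5, 6}:
g(0) = mex{} = 0
g(1) = mex{0} = 1
g(2) = mex{1} = 0
g(3) = mex{0} = 1
g(4) = mex{1} = 0
g(5) = mex{0} = 1
g(6) = mex{0,1} = 2
g(7) = mex{0,1,2} = 3
g(8) = mex{0,1,3} = 2
g(9) = mex{0,1,2} = 3
g(10) = mex{0,1,3} = 2
g(11) = mex{1,2} = 0
g(12) = mex{0,2,3} = 1
g(13) = mex{1,2,3} = 0
g(14) = mex{0,2,3} = 1
So g(14) = 1.

1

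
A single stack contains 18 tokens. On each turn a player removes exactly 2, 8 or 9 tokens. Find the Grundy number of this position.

Grundy values for subtraction set {2, 8, 9}:
k:     0  1  2  3  4  5  6  7  8  9 10 11 12 13 14 15 16 17 18
g(k):  0  0  1  1  0  0  1  1  2  2  3  0  2  1  3  0  0  1  1
So g(18) = 1.

1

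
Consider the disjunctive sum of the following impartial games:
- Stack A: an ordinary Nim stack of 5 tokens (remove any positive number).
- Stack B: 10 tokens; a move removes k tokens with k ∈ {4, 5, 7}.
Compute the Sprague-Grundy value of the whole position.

7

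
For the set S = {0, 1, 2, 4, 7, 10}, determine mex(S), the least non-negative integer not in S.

3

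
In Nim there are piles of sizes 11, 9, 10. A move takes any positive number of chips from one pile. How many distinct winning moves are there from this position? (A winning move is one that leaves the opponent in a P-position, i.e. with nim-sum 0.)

3

Nim-sum: 11 XOR 9 XOR 10 = 8.
The overall nim-sum is X = 8. A pile of size p has a winning move iff p XOR X < p (reduce it to p XOR X).
  11: 11 XOR 8 = 3 < 11 — winning move (to 3).
  9: 9 XOR 8 = 1 < 9 — winning move (to 1).
  10: 10 XOR 8 = 2 < 10 — winning move (to 2).
That gives 3 winning moves.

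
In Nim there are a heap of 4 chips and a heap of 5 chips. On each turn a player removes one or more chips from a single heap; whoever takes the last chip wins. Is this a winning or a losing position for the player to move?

Nim-sum: 4 ⊕ 5 = 1.
The nim-sum is 1 ≠ 0, so this is an N-position: the player to move can win.

Winning position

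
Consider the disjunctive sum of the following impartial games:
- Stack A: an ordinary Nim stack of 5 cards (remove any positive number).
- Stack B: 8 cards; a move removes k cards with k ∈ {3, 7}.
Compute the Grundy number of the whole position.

Stack A is a plain Nim stack of size 5, so its Grundy value is 5.
For stack B, compute g(0), g(1), … with moves {3, 7}:
g(0) = mex{} = 0
g(1) = mex{} = 0
g(2) = mex{} = 0
g(3) = mex{0} = 1
g(4) = mex{0} = 1
g(5) = mex{0} = 1
g(6) = mex{1} = 0
g(7) = mex{0,1} = 2
g(8) = mex{0,1} = 2
So g(8) = 2.
By the Sprague-Grundy theorem, the Grundy value of a sum of independent games is the XOR of the component values.
Combined value = 5 XOR 2 = 7.

7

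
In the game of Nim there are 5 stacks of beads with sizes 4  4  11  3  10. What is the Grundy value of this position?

Bitwise XOR of the heap sizes:
  0100  (4)
  0100  (4)
  1011  (11)
  0011  (3)
  1010  (10)
  ----
  0010  (2)

2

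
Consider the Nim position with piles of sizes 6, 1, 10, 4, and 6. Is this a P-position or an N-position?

N-position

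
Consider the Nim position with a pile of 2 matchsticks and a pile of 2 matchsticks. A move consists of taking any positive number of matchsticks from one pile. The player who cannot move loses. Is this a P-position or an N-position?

P-position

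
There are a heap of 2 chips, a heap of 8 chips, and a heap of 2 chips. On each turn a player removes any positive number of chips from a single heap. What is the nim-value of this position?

Nim-sum: 2 ⊕ 8 ⊕ 2 = 8.

8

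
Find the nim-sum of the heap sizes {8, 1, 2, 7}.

Compute the nim-sum pairwise:
8 XOR 1 = 9
9 XOR 2 = 11
11 XOR 7 = 12

12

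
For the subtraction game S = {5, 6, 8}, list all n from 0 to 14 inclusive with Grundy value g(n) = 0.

0, 1, 2, 3, 4, 13, 14

Compute g(0), g(1), … for moves {5, 6, 8}:
g(0) = mex{} = 0
g(1) = mex{} = 0
g(2) = mex{} = 0
g(3) = mex{} = 0
g(4) = mex{} = 0
g(5) = mex{0} = 1
g(6) = mex{0} = 1
g(7) = mex{0} = 1
g(8) = mex{0} = 1
g(9) = mex{0} = 1
g(10) = mex{0,1} = 2
g(11) = mex{0,1} = 2
g(12) = mex{0,1} = 2
g(13) = mex{1} = 0
g(14) = mex{1} = 0
The P-positions (g = 0) in 0..14 are 0, 1, 2, 3, 4, 13, 14.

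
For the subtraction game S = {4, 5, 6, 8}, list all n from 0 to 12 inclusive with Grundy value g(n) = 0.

0, 1, 2, 3, 12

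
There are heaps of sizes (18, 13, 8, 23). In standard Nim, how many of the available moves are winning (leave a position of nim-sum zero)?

In binary:
  10010  (18)
  01101  (13)
  01000  (8)
  10111  (23)
  -----
  00000  (0)
The nim-sum is already 0, so every move leaves a nonzero nim-sum — there are no winning moves.

0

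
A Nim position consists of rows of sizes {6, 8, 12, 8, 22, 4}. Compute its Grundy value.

24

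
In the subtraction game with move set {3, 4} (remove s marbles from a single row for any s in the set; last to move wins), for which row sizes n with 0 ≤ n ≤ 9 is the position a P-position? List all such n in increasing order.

0, 1, 2, 7, 8, 9

Compute g(0), g(1), … for moves {3, 4}:
g(0) = mex{} = 0
g(1) = mex{} = 0
g(2) = mex{} = 0
g(3) = mex{0} = 1
g(4) = mex{0} = 1
g(5) = mex{0} = 1
g(6) = mex{0,1} = 2
g(7) = mex{1} = 0
g(8) = mex{1} = 0
g(9) = mex{1,2} = 0
The P-positions (g = 0) in 0..9 are 0, 1, 2, 7, 8, 9.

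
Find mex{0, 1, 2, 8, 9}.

3

The values 0, 1, 2 are all present; 3 is the first non-negative integer missing from the set.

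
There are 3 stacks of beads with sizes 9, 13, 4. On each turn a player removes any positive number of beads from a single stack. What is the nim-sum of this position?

0

Nim-sum: 9 XOR 13 XOR 4 = 0.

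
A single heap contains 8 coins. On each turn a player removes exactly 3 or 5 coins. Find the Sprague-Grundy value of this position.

0

Build the Grundy sequence with g(k) = mex{g(k−s) : s ∈ {3, 5}, s ≤ k}:
k:     0  1  2  3  4  5  6  7  8
g(k):  0  0  0  1  1  1  2  2  0
So g(8) = 0.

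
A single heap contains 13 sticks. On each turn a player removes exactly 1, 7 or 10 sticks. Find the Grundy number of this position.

Build the Grundy sequence with g(k) = mex{g(k−s) : s ∈ {1, 7, 10}, s ≤ k}:
k:     0  1  2  3  4  5  6  7  8  9 10 11 12 13
g(k):  0  1  0  1  0  1  0  1  0  1  2  3  2  3
So g(13) = 3.

3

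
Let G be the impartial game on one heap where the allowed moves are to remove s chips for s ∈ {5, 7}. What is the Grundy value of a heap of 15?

0

Grundy values for subtraction set {5, 7}:
k:     0  1  2  3  4  5  6  7  8  9 10 11 12 13 14 15
g(k):  0  0  0  0  0  1  1  1  1  1  2  2  0  0  0  0
So g(15) = 0.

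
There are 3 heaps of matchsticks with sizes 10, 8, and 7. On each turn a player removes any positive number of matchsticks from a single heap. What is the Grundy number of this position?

5

Compute the nim-sum pairwise:
10 ⊕ 8 = 2
2 ⊕ 7 = 5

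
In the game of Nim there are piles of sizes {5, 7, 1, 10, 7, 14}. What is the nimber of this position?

0

Compute the nim-sum pairwise:
5 ^ 7 = 2
2 ^ 1 = 3
3 ^ 10 = 9
9 ^ 7 = 14
14 ^ 14 = 0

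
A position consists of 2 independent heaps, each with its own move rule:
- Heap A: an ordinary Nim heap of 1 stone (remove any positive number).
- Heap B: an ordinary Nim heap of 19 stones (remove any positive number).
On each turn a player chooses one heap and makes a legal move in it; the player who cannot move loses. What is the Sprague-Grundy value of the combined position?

Heap A is a plain Nim heap of size 1, so its Grundy value is 1.
Heap B is a plain Nim heap of size 19, so its Grundy value is 19.
By the Sprague-Grundy theorem, the Grundy value of a sum of independent games is the XOR of the component values.
Combined value = 1 ⊕ 19 = 18.

18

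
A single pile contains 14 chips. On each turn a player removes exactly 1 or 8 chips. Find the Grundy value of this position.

1

Build the Grundy sequence with g(k) = mex{g(k−s) : s ∈ {1, 8}, s ≤ k}:
k:     0  1  2  3  4  5  6  7  8  9 10 11 12 13 14
g(k):  0  1  0  1  0  1  0  1  2  0  1  0  1  0  1
So g(14) = 1.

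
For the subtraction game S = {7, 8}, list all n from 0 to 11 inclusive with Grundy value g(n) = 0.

0, 1, 2, 3, 4, 5, 6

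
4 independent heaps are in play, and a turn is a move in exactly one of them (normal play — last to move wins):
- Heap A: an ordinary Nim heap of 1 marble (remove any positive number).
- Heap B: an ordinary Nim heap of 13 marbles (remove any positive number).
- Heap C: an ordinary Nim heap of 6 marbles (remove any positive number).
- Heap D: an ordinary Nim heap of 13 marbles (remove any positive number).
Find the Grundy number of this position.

7

Heap A is a plain Nim heap of size 1, so its Grundy value is 1.
Heap B is a plain Nim heap of size 13, so its Grundy value is 13.
Heap C is a plain Nim heap of size 6, so its Grundy value is 6.
Heap D is a plain Nim heap of size 13, so its Grundy value is 13.
By the Sprague-Grundy theorem, the Grundy value of a sum of independent games is the XOR of the component values.
Combined value = 1 ⊕ 13 ⊕ 6 ⊕ 13 = 7.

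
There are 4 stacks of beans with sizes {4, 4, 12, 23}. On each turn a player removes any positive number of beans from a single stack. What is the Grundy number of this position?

Compute the nim-sum pairwise:
4 ⊕ 4 = 0
0 ⊕ 12 = 12
12 ⊕ 23 = 27

27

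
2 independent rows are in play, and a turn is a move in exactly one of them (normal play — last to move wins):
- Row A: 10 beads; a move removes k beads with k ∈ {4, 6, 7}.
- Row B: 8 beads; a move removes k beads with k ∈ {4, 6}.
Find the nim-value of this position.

For row A, compute g(0), g(1), … with moves {4, 6, 7}:
k:     0  1  2  3  4  5  6  7  8  9 10
g(k):  0  0  0  0  1  1  1  1  2  2  2
So g(10) = 2.
Build the Grundy sequence for row B with g(k) = mex{g(k−s) : s ∈ {4, 6}, s ≤ k}:
g(0) = mex{} = 0
g(1) = mex{} = 0
g(2) = mex{} = 0
g(3) = mex{} = 0
g(4) = mex{0} = 1
g(5) = mex{0} = 1
g(6) = mex{0} = 1
g(7) = mex{0} = 1
g(8) = mex{0,1} = 2
So g(8) = 2.
By the Sprague-Grundy theorem, the Grundy value of a sum of independent games is the XOR of the component values.
Combined value = 2 ⊕ 2 = 0.

0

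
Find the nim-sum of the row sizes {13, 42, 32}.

Compute the nim-sum pairwise:
13 ⊕ 42 = 39
39 ⊕ 32 = 7

7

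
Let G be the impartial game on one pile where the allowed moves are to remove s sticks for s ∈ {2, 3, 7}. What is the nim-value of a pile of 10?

Grundy values for subtraction set {2, 3, 7}:
k:     0  1  2  3  4  5  6  7  8  9 10
g(k):  0  0  1  1  2  0  0  1  1  2  0
So g(10) = 0.

0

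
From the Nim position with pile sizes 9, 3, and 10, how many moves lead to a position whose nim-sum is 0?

Nim-sum: 9 ⊕ 3 ⊕ 10 = 0.
The nim-sum is already 0, so every move leaves a nonzero nim-sum — there are no winning moves.

0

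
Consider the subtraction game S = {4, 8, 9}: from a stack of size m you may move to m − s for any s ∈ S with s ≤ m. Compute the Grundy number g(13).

0

Build the Grundy sequence with g(k) = mex{g(k−s) : s ∈ {4, 8, 9}, s ≤ k}:
k:     0  1  2  3  4  5  6  7  8  9 10 11 12 13
g(k):  0  0  0  0  1  1  1  1  2  2  2  2  3  0
So g(13) = 0.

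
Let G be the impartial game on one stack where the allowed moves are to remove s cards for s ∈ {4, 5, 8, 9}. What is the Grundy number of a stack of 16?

Compute g(0), g(1), … for moves {4, 5, 8, 9}:
k:     0  1  2  3  4  5  6  7  8  9 10 11 12 13 14 15 16
g(k):  0  0  0  0  1  1  1  1  2  2  2  2  3  0  0  0  0
So g(16) = 0.

0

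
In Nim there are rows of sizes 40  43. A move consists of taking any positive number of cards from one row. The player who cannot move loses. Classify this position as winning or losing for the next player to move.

Winning position

Compute the nim-sum pairwise:
40 XOR 43 = 3
The nim-sum is 3 ≠ 0, so this is an N-position: the player to move can win.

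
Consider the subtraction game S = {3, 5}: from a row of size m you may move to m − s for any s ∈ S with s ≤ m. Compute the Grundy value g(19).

1

Grundy values for subtraction set {3, 5}:
k:     0  1  2  3  4  5  6  7  8  9 10 11 12 13 14 15 16 17 18 19
g(k):  0  0  0  1  1  1  2  2  0  0  0  1  1  1  2  2  0  0  0  1
So g(19) = 1.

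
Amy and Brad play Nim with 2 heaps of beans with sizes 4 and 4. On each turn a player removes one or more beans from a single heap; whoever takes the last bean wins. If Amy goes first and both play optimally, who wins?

Brad wins

Nim-sum: 4 ^ 4 = 0.
The nim-sum is 0, so this is a P-position: the player to move is in a losing position under optimal play; Amy is about to move from it and so loses — Brad wins.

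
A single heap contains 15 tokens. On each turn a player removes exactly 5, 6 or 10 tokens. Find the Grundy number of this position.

Compute g(0), g(1), … for moves {5, 6, 10}:
k:     0  1  2  3  4  5  6  7  8  9 10 11 12 13 14 15
g(k):  0  0  0  0  0  1  1  1  1  1  2  2  2  2  2  0
So g(15) = 0.

0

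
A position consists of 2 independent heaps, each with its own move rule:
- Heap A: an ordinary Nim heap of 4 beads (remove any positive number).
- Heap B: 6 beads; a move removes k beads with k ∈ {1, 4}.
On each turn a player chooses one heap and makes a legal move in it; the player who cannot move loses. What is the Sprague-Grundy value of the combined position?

5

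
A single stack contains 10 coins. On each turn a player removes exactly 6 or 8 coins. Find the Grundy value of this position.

Grundy values for subtraction set {6, 8}:
g(0) = mex{} = 0
g(1) = mex{} = 0
g(2) = mex{} = 0
g(3) = mex{} = 0
g(4) = mex{} = 0
g(5) = mex{} = 0
g(6) = mex{0} = 1
g(7) = mex{0} = 1
g(8) = mex{0} = 1
g(9) = mex{0} = 1
g(10) = mex{0} = 1
So g(10) = 1.

1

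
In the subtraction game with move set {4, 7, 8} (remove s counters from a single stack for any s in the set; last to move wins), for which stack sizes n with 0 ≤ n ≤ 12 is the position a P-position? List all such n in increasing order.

0, 1, 2, 3, 12

Build the Grundy sequence with g(k) = mex{g(k−s) : s ∈ {4, 7, 8}, s ≤ k}:
k:     0  1  2  3  4  5  6  7  8  9 10 11 12
g(k):  0  0  0  0  1  1  1  1  2  2  2  2  0
The P-positions (g = 0) in 0..12 are 0, 1, 2, 3, 12.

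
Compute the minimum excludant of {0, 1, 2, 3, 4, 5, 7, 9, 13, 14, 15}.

6

The values 0, 1, 2, 3, 4, 5 are all present; 6 is the first non-negative integer missing from the set.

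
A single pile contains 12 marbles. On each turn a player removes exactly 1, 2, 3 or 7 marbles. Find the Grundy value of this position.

Build the Grundy sequence with g(k) = mex{g(k−s) : s ∈ {1, 2, 3, 7}, s ≤ k}:
g(0) = mex{} = 0
g(1) = mex{0} = 1
g(2) = mex{0,1} = 2
g(3) = mex{0,1,2} = 3
g(4) = mex{1,2,3} = 0
g(5) = mex{0,2,3} = 1
g(6) = mex{0,1,3} = 2
g(7) = mex{0,1,2} = 3
g(8) = mex{1,2,3} = 0
g(9) = mex{0,2,3} = 1
g(10) = mex{0,1,3} = 2
g(11) = mex{0,1,2} = 3
g(12) = mex{1,2,3} = 0
So g(12) = 0.

0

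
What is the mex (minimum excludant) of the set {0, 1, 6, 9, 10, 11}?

The values 0, 1 are all present; 2 is the first non-negative integer missing from the set.

2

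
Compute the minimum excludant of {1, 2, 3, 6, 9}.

0 is not in the set, so the mex is 0.

0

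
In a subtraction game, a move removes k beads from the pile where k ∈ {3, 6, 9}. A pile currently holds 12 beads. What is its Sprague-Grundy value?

Grundy values for subtraction set {3, 6, 9}:
k:     0  1  2  3  4  5  6  7  8  9 10 11 12
g(k):  0  0  0  1  1  1  2  2  2  3  3  3  0
So g(12) = 0.

0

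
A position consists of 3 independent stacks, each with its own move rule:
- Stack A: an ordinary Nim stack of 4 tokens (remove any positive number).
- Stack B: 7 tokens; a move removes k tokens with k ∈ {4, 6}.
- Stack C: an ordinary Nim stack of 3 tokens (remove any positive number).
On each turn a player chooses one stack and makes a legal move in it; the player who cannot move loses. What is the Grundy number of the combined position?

6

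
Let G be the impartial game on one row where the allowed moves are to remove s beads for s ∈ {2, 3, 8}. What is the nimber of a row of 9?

2

Grundy values for subtraction set {2, 3, 8}:
k:     0  1  2  3  4  5  6  7  8  9
g(k):  0  0  1  1  2  0  0  1  1  2
So g(9) = 2.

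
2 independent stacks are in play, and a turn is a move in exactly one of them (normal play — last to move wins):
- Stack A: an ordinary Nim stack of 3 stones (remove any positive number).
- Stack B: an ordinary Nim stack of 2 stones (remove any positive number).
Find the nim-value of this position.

1

Stack A is a plain Nim stack of size 3, so its Grundy value is 3.
Stack B is a plain Nim stack of size 2, so its Grundy value is 2.
The value of a disjunctive sum is the nim-sum of the parts.
Combined value = 3 XOR 2 = 1.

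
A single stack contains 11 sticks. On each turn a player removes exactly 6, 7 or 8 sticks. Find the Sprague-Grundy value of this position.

Grundy values for subtraction set {6, 7, 8}:
k:     0  1  2  3  4  5  6  7  8  9 10 11
g(k):  0  0  0  0  0  0  1  1  1  1  1  1
So g(11) = 1.

1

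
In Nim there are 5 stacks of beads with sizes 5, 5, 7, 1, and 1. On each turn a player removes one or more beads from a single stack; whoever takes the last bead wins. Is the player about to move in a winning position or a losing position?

Winning position

Write each in binary and XOR column by column:
  101  (5)
  101  (5)
  111  (7)
  001  (1)
  001  (1)
  ---
  111  (7)
The nim-sum is 7 ≠ 0, so this is an N-position: the player to move can win.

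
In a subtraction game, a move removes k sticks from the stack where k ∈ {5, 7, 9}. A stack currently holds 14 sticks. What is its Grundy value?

0

Build the Grundy sequence with g(k) = mex{g(k−s) : s ∈ {5, 7, 9}, s ≤ k}:
g(0) = mex{} = 0
g(1) = mex{} = 0
g(2) = mex{} = 0
g(3) = mex{} = 0
g(4) = mex{} = 0
g(5) = mex{0} = 1
g(6) = mex{0} = 1
g(7) = mex{0} = 1
g(8) = mex{0} = 1
g(9) = mex{0} = 1
g(10) = mex{0,1} = 2
g(11) = mex{0,1} = 2
g(12) = mex{0,1} = 2
g(13) = mex{0,1} = 2
g(14) = mex{1} = 0
So g(14) = 0.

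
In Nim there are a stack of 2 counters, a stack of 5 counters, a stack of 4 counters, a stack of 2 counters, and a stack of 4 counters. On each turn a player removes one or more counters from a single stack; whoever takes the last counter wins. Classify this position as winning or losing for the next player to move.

Bitwise XOR of the heap sizes:
  010  (2)
  101  (5)
  100  (4)
  010  (2)
  100  (4)
  ---
  101  (5)
The nim-sum is 5 ≠ 0, so this is an N-position: the player to move can win.

Winning position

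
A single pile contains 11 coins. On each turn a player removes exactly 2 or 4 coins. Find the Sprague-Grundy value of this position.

2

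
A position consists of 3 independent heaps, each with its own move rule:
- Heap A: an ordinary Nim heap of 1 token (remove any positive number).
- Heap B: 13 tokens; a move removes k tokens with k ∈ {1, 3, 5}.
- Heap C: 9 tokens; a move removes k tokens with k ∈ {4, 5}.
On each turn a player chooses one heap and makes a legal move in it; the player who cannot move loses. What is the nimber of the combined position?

0

Heap A is a plain Nim heap of size 1, so its Grundy value is 1.
For heap B, compute g(0), g(1), … with moves {1, 3, 5}:
g(0) = mex{} = 0
g(1) = mex{0} = 1
g(2) = mex{1} = 0
g(3) = mex{0} = 1
g(4) = mex{1} = 0
g(5) = mex{0} = 1
g(6) = mex{1} = 0
g(7) = mex{0} = 1
g(8) = mex{1} = 0
g(9) = mex{0} = 1
g(10) = mex{1} = 0
g(11) = mex{0} = 1
g(12) = mex{1} = 0
g(13) = mex{0} = 1
So g(13) = 1.
Build the Grundy sequence for heap C with g(k) = mex{g(k−s) : s ∈ {4, 5}, s ≤ k}:
k:     0  1  2  3  4  5  6  7  8  9
g(k):  0  0  0  0  1  1  1  1  2  0
So g(9) = 0.
By the Sprague-Grundy theorem, the Grundy value of a sum of independent games is the XOR of the component values.
Combined value = 1 ⊕ 1 ⊕ 0 = 0.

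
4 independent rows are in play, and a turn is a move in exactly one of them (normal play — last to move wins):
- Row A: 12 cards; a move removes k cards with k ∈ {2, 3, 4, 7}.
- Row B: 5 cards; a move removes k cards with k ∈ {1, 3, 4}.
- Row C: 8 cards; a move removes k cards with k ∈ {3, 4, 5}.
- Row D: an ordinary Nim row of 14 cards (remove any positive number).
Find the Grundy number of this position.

13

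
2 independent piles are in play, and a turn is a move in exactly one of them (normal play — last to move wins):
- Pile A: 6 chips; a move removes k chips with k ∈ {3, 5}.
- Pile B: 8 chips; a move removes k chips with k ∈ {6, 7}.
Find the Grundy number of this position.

3

Grundy values for pile A (subtraction set {3, 5}):
g(0) = mex{} = 0
g(1) = mex{} = 0
g(2) = mex{} = 0
g(3) = mex{0} = 1
g(4) = mex{0} = 1
g(5) = mex{0} = 1
g(6) = mex{0,1} = 2
So g(6) = 2.
Build the Grundy sequence for pile B with g(k) = mex{g(k−s) : s ∈ {6, 7}, s ≤ k}:
k:     0  1  2  3  4  5  6  7  8
g(k):  0  0  0  0  0  0  1  1  1
So g(8) = 1.
By the Sprague-Grundy theorem, the Grundy value of a sum of independent games is the XOR of the component values.
Combined value = 2 XOR 1 = 3.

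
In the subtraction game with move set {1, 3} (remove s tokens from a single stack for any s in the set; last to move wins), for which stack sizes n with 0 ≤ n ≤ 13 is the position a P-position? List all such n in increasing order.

0, 2, 4, 6, 8, 10, 12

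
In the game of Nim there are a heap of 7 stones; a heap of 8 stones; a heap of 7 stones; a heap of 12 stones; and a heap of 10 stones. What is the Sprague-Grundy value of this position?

In binary:
  0111  (7)
  1000  (8)
  0111  (7)
  1100  (12)
  1010  (10)
  ----
  1110  (14)

14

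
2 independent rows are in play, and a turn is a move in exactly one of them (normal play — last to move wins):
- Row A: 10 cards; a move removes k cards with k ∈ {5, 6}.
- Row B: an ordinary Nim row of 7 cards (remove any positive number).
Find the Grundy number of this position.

Build the Grundy sequence for row A with g(k) = mex{g(k−s) : s ∈ {5, 6}, s ≤ k}:
k:     0  1  2  3  4  5  6  7  8  9 10
g(k):  0  0  0  0  0  1  1  1  1  1  2
So g(10) = 2.
Row B is a plain Nim row of size 7, so its Grundy value is 7.
The value of a disjunctive sum is the nim-sum of the parts.
Combined value = 2 XOR 7 = 5.

5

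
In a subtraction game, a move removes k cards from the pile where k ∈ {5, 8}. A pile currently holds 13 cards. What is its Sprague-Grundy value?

Build the Grundy sequence with g(k) = mex{g(k−s) : s ∈ {5, 8}, s ≤ k}:
k:     0  1  2  3  4  5  6  7  8  9 10 11 12 13
g(k):  0  0  0  0  0  1  1  1  1  1  2  2  2  0
So g(13) = 0.

0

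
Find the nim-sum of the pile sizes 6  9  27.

Compute the nim-sum pairwise:
6 ⊕ 9 = 15
15 ⊕ 27 = 20

20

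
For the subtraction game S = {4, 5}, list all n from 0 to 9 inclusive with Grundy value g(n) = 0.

0, 1, 2, 3, 9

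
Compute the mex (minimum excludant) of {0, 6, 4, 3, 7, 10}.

0 is in the set but 1 is not, so the mex is 1.

1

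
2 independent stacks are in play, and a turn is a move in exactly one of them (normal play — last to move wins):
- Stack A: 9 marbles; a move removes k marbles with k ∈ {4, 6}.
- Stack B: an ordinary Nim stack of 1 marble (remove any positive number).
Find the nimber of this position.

3

Build the Grundy sequence for stack A with g(k) = mex{g(k−s) : s ∈ {4, 6}, s ≤ k}:
k:     0  1  2  3  4  5  6  7  8  9
g(k):  0  0  0  0  1  1  1  1  2  2
So g(9) = 2.
Stack B is a plain Nim stack of size 1, so its Grundy value is 1.
By the Sprague-Grundy theorem, the Grundy value of a sum of independent games is the XOR of the component values.
Combined value = 2 XOR 1 = 3.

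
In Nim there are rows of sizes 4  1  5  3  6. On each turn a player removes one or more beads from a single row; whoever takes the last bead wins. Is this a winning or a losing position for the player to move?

Winning position

Nim-sum: 4 ⊕ 1 ⊕ 5 ⊕ 3 ⊕ 6 = 5.
The nim-sum is 5 ≠ 0, so this is an N-position: the player to move can win.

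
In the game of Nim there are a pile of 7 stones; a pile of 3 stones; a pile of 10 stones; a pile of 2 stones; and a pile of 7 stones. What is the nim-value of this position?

11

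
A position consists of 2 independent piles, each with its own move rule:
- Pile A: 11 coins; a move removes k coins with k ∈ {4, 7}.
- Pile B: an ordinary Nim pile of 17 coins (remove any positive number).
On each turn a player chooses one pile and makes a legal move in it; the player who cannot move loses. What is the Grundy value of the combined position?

17

Grundy values for pile A (subtraction set {4, 7}):
g(0) = mex{} = 0
g(1) = mex{} = 0
g(2) = mex{} = 0
g(3) = mex{} = 0
g(4) = mex{0} = 1
g(5) = mex{0} = 1
g(6) = mex{0} = 1
g(7) = mex{0} = 1
g(8) = mex{0,1} = 2
g(9) = mex{0,1} = 2
g(10) = mex{0,1} = 2
g(11) = mex{1} = 0
So g(11) = 0.
Pile B is a plain Nim pile of size 17, so its Grundy value is 17.
By the Sprague-Grundy theorem, the Grundy value of a sum of independent games is the XOR of the component values.
Combined value = 0 ⊕ 17 = 17.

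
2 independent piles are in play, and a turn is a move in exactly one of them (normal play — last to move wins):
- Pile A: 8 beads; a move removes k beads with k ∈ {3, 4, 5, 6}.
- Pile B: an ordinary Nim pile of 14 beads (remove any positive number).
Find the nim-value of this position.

Grundy values for pile A (subtraction set {3, 4, 5, 6}):
g(0) = mex{} = 0
g(1) = mex{} = 0
g(2) = mex{} = 0
g(3) = mex{0} = 1
g(4) = mex{0} = 1
g(5) = mex{0} = 1
g(6) = mex{0,1} = 2
g(7) = mex{0,1} = 2
g(8) = mex{0,1} = 2
So g(8) = 2.
Pile B is a plain Nim pile of size 14, so its Grundy value is 14.
By the Sprague-Grundy theorem, the Grundy value of a sum of independent games is the XOR of the component values.
Combined value = 2 ⊕ 14 = 12.

12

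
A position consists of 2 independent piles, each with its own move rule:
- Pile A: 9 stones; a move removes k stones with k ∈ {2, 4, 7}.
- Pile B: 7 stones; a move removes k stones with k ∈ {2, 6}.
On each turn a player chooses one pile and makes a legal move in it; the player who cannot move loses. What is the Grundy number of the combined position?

1

Grundy values for pile A (subtraction set {2, 4, 7}):
g(0) = mex{} = 0
g(1) = mex{} = 0
g(2) = mex{0} = 1
g(3) = mex{0} = 1
g(4) = mex{0,1} = 2
g(5) = mex{0,1} = 2
g(6) = mex{1,2} = 0
g(7) = mex{0,1,2} = 3
g(8) = mex{0,2} = 1
g(9) = mex{1,2,3} = 0
So g(9) = 0.
Build the Grundy sequence for pile B with g(k) = mex{g(k−s) : s ∈ {2, 6}, s ≤ k}:
g(0) = mex{} = 0
g(1) = mex{} = 0
g(2) = mex{0} = 1
g(3) = mex{0} = 1
g(4) = mex{1} = 0
g(5) = mex{1} = 0
g(6) = mex{0} = 1
g(7) = mex{0} = 1
So g(7) = 1.
The value of a disjunctive sum is the nim-sum of the parts.
Combined value = 0 ⊕ 1 = 1.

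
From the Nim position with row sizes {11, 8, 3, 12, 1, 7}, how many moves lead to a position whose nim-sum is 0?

3

Bitwise XOR of the heap sizes:
  1011  (11)
  1000  (8)
  0011  (3)
  1100  (12)
  0001  (1)
  0111  (7)
  ----
  1010  (10)
The overall nim-sum is X = 10. A row of size p has a winning move iff p XOR X < p (reduce it to p XOR X).
  11: 11 XOR 10 = 1 < 11 — winning move (to 1).
  8: 8 XOR 10 = 2 < 8 — winning move (to 2).
  3: 3 XOR 10 = 9 ≥ 3 — no move.
  12: 12 XOR 10 = 6 < 12 — winning move (to 6).
  1: 1 XOR 10 = 11 ≥ 1 — no move.
  7: 7 XOR 10 = 13 ≥ 7 — no move.
That gives 3 winning moves.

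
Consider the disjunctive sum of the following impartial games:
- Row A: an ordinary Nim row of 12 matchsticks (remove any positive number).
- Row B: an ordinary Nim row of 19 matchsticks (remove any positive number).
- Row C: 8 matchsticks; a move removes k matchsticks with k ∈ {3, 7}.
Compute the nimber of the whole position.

29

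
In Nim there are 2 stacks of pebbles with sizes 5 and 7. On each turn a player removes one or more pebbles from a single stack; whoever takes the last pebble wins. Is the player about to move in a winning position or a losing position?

Nim-sum: 5 ⊕ 7 = 2.
The nim-sum is 2 ≠ 0, so this is an N-position: the player to move can win.

Winning position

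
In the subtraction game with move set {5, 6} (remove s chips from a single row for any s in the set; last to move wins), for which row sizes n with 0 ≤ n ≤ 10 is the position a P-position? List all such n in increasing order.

0, 1, 2, 3, 4

Compute g(0), g(1), … for moves {5, 6}:
g(0) = mex{} = 0
g(1) = mex{} = 0
g(2) = mex{} = 0
g(3) = mex{} = 0
g(4) = mex{} = 0
g(5) = mex{0} = 1
g(6) = mex{0} = 1
g(7) = mex{0} = 1
g(8) = mex{0} = 1
g(9) = mex{0} = 1
g(10) = mex{0,1} = 2
The P-positions (g = 0) in 0..10 are 0, 1, 2, 3, 4.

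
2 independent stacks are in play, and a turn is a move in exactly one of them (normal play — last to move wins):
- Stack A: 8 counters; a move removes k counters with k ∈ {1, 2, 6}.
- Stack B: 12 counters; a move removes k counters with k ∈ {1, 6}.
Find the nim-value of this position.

0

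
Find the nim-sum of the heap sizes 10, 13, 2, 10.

In binary:
  1010  (10)
  1101  (13)
  0010  (2)
  1010  (10)
  ----
  1111  (15)

15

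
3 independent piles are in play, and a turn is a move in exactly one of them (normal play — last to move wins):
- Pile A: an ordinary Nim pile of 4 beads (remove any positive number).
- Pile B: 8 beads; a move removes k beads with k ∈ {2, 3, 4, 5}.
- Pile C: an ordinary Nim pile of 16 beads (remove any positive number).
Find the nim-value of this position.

20

Pile A is a plain Nim pile of size 4, so its Grundy value is 4.
Grundy values for pile B (subtraction set {2, 3, 4, 5}):
k:     0  1  2  3  4  5  6  7  8
g(k):  0  0  1  1  2  2  3  0  0
So g(8) = 0.
Pile C is a plain Nim pile of size 16, so its Grundy value is 16.
The value of a disjunctive sum is the nim-sum of the parts.
Combined value = 4 ⊕ 0 ⊕ 16 = 20.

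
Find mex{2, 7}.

0

0 is not in the set, so the mex is 0.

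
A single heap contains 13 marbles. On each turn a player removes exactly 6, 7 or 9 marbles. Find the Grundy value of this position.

Compute g(0), g(1), … for moves {6, 7, 9}:
k:     0  1  2  3  4  5  6  7  8  9 10 11 12 13
g(k):  0  0  0  0  0  0  1  1  1  1  1  1  2  2
So g(13) = 2.

2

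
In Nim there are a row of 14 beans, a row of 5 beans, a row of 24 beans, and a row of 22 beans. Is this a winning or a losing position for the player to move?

Winning position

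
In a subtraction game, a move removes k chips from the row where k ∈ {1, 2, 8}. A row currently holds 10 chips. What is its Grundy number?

1

Build the Grundy sequence with g(k) = mex{g(k−s) : s ∈ {1, 2, 8}, s ≤ k}:
g(0) = mex{} = 0
g(1) = mex{0} = 1
g(2) = mex{0,1} = 2
g(3) = mex{1,2} = 0
g(4) = mex{0,2} = 1
g(5) = mex{0,1} = 2
g(6) = mex{1,2} = 0
g(7) = mex{0,2} = 1
g(8) = mex{0,1} = 2
g(9) = mex{1,2} = 0
g(10) = mex{0,2} = 1
So g(10) = 1.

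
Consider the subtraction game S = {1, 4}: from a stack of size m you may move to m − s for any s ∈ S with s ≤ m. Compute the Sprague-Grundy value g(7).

Compute g(0), g(1), … for moves {1, 4}:
g(0) = mex{} = 0
g(1) = mex{0} = 1
g(2) = mex{1} = 0
g(3) = mex{0} = 1
g(4) = mex{0,1} = 2
g(5) = mex{1,2} = 0
g(6) = mex{0} = 1
g(7) = mex{1} = 0
So g(7) = 0.

0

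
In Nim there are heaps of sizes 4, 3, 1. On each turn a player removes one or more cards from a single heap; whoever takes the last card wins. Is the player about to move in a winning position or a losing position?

Nim-sum: 4 ⊕ 3 ⊕ 1 = 6.
The nim-sum is 6 ≠ 0, so this is an N-position: the player to move can win.

Winning position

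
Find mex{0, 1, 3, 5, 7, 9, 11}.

The values 0, 1 are all present; 2 is the first non-negative integer missing from the set.

2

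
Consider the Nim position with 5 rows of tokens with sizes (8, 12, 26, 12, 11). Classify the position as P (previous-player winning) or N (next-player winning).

Nim-sum: 8 ^ 12 ^ 26 ^ 12 ^ 11 = 25.
The nim-sum is 25 ≠ 0, so this is an N-position: the player to move can win.

N-position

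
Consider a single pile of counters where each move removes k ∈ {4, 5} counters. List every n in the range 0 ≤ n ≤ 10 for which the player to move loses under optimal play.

Grundy values for subtraction set {4, 5}:
k:     0  1  2  3  4  5  6  7  8  9 10
g(k):  0  0  0  0  1  1  1  1  2  0  0
The P-positions (g = 0) in 0..10 are 0, 1, 2, 3, 9, 10.

0, 1, 2, 3, 9, 10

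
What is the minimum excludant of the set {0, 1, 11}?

2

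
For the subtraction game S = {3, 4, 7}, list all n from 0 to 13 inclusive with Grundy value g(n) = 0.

Compute g(0), g(1), … for moves {3, 4, 7}:
k:     0  1  2  3  4  5  6  7  8  9 10 11 12 13
g(k):  0  0  0  1  1  1  2  2  2  3  0  0  0  1
The P-positions (g = 0) in 0..13 are 0, 1, 2, 10, 11, 12.

0, 1, 2, 10, 11, 12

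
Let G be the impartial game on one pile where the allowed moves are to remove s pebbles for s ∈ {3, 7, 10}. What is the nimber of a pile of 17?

Grundy values for subtraction set {3, 7, 10}:
k:     0  1  2  3  4  5  6  7  8  9 10 11 12 13 14 15 16 17
g(k):  0  0  0  1  1  1  0  2  2  1  3  3  2  2  0  0  3  1
So g(17) = 1.

1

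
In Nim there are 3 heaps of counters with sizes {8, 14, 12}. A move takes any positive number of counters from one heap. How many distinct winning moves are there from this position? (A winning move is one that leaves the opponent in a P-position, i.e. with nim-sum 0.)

Nim-sum: 8 XOR 14 XOR 12 = 10.
The overall nim-sum is X = 10. A heap of size p has a winning move iff p XOR X < p (reduce it to p XOR X).
  8: 8 XOR 10 = 2 < 8 — winning move (to 2).
  14: 14 XOR 10 = 4 < 14 — winning move (to 4).
  12: 12 XOR 10 = 6 < 12 — winning move (to 6).
That gives 3 winning moves.

3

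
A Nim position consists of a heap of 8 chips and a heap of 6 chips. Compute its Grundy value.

Compute the nim-sum pairwise:
8 ^ 6 = 14

14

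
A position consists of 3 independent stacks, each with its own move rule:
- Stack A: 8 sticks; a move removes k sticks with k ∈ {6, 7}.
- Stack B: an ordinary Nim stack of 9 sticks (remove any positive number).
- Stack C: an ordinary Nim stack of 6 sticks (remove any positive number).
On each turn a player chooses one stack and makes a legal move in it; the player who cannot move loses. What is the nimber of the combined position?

For stack A, compute g(0), g(1), … with moves {6, 7}:
g(0) = mex{} = 0
g(1) = mex{} = 0
g(2) = mex{} = 0
g(3) = mex{} = 0
g(4) = mex{} = 0
g(5) = mex{} = 0
g(6) = mex{0} = 1
g(7) = mex{0} = 1
g(8) = mex{0} = 1
So g(8) = 1.
Stack B is a plain Nim stack of size 9, so its Grundy value is 9.
Stack C is a plain Nim stack of size 6, so its Grundy value is 6.
By the Sprague-Grundy theorem, the Grundy value of a sum of independent games is the XOR of the component values.
Combined value = 1 ⊕ 9 ⊕ 6 = 14.

14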